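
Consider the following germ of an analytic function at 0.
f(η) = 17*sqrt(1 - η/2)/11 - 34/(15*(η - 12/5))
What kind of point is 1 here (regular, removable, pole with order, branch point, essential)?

Denominator factors: η - 12/5 = -7/5 at η = 1 — none vanishes.
Branch term sqrt(1 - η/(2)): argument at 1 is 1/2, nonzero, so 1 is not its branch point (a point on a principal cut is still regular for the continued germ).
So the germ continues analytically to 1.

The point is a regular point.


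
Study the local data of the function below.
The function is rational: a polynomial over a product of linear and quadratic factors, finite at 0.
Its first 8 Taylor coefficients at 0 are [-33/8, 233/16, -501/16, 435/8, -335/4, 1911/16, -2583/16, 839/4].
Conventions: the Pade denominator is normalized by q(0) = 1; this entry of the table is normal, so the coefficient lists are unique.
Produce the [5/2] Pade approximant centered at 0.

The Pade approximant has numerator coefficients [-33/8, 5151505/1017072, -5151505/1525608, 1030301/508536, -1030301/1017072, 1030301/3051216]; denominator coefficients [1, 439073/190701, 12313/9081].

Taylor coefficients needed (read off): a_0 = -33/8, a_1 = 233/16, a_2 = -501/16, a_3 = 435/8, a_4 = -335/4, a_5 = 1911/16, a_6 = -2583/16, a_7 = 839/4.
Write the denominator as Q(u) = 1 + q1*u + q2*u^2. Requiring Q*f - P = O(u^8) with deg P <= 5 kills the coefficients of u^6..u^7 in Q*f:
  u^6: a_6 + q1*a_5 + q2*a_4 = 0, i.e. -2583/16 + (1911/16)*q1 + (-335/4)*q2 = 0.
  u^7: a_7 + q1*a_6 + q2*a_5 = 0, i.e. 839/4 + (-2583/16)*q1 + (1911/16)*q2 = 0.
Solving this linear system: q1 = 439073/190701, q2 = 12313/9081.
The numerator is Q*f truncated at degree 5: P0 = a_0 = -33/8; P1 = a_1 + q1*a_0 = 5151505/1017072; P2 = a_2 + q1*a_1 + q2*a_0 = -5151505/1525608; P3 = a_3 + q1*a_2 + q2*a_1 = 1030301/508536; P4 = a_4 + q1*a_3 + q2*a_2 = -1030301/1017072; P5 = a_5 + q1*a_4 + q2*a_3 = 1030301/3051216.


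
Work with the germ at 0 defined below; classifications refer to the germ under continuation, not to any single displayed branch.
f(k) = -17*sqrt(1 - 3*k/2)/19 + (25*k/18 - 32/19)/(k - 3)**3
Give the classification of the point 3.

The point is a pole of order 3.

The denominator factor k - 3 vanishes at 3 and appears to the power 3; the numerator there equals 283/114, nonzero, and no other factor vanishes.
The branch terms are analytic at this point.
Hence a pole whose order is the multiplicity, 3.


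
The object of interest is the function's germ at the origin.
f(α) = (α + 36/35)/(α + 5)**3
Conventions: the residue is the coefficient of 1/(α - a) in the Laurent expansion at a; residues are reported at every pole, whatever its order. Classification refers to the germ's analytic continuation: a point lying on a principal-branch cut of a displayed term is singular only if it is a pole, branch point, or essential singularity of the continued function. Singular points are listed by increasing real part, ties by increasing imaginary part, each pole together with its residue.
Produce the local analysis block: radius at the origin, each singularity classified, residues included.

Radius of convergence at 0: 5.
At -5: a pole of order 3; residue 0.

Denominator factor (α + 5)^3: pole of order 3 at -5, modulus 5.
The radius of convergence is the smallest modulus among the singular points: 5.
At the order-3 pole -5 set g(α) = (α - (-5))^3*f(α) = α + 36/35.
Order-3 pole: residue = g''(a)/2; g''(-5) = 0, so the residue is 0.


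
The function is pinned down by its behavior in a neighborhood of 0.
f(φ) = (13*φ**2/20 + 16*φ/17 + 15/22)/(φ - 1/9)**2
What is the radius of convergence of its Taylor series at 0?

The radius of convergence is 1/9.

Denominator factor (φ - 1/9)^2: pole of order 2 at 1/9, modulus 1/9.
The radius of convergence is the smallest modulus among the singular points: 1/9.


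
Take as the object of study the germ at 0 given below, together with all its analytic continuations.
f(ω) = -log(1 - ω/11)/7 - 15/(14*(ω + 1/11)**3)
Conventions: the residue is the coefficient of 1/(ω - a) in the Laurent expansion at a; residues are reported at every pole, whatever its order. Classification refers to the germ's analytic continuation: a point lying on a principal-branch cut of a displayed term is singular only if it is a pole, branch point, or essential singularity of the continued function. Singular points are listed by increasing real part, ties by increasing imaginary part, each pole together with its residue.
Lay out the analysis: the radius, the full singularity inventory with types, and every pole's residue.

Denominator factor (ω + 1/11)^3: pole of order 3 at -1/11, modulus 1/11.
Branch term (-1/7)*log(1 - ω/(11)): its argument vanishes at ω = 11, a logarithmic branch point, modulus 11.
The radius of convergence is the smallest modulus among the singular points: 1/11.
The branch term is analytic at -1/11 and contributes nothing to the residue; only the rational part matters.
At the order-3 pole -1/11 set g(ω) = (ω - (-1/11))^3*(rational part) = -15/14.
Order-3 pole: residue = g''(a)/2; g''(-1/11) = 0, so the residue is 0.
List the singular points by increasing real part (a conjugate pair: the negative imaginary part first).

Radius of convergence at 0: 1/11.
At -1/11: a pole of order 3; residue 0.
At 11: a logarithmic branch point.


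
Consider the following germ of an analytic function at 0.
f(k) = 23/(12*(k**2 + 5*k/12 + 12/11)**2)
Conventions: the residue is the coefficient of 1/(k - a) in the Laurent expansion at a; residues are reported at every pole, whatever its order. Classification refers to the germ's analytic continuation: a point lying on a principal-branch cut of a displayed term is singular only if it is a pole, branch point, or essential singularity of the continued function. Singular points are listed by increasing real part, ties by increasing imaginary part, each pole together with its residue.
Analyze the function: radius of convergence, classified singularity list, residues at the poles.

Radius of convergence at 0: (2/11)*sqrt(33).
At (-5/24) - ((1/264)*sqrt(73007))*i: a pole of order 2; residue ((72864/44049769)*sqrt(73007))*i.
At (-5/24) + ((1/264)*sqrt(73007))*i: a pole of order 2; residue -((72864/44049769)*sqrt(73007))*i.

Denominator factor (k**2 + 5*k/12 + 12/11)^2: discriminant -6637/1584, complex-conjugate roots (-5/24) + ((1/264)*sqrt(73007))*i and (-5/24) - ((1/264)*sqrt(73007))*i; poles of order 2, moduli (2/11)*sqrt(33) and (2/11)*sqrt(33).
The radius of convergence is the smallest modulus among the singular points: (2/11)*sqrt(33).
The factor k**2 + 5*k/12 + 12/11 splits as (k - a)(k - a') with a = (-5/24) - ((1/264)*sqrt(73007))*i, a' = (-5/24) + ((1/264)*sqrt(73007))*i. At the order-2 pole a set g(k) = (k - a)^2*f(k) = [23/12] / (k - a')^2.
Order-2 pole: residue = g'(a); g'((-5/24) - ((1/264)*sqrt(73007))*i) = ((72864/44049769)*sqrt(73007))*i, so the residue is ((72864/44049769)*sqrt(73007))*i.
The factor k**2 + 5*k/12 + 12/11 splits as (k - a)(k - a') with a = (-5/24) + ((1/264)*sqrt(73007))*i, a' = (-5/24) - ((1/264)*sqrt(73007))*i. At the order-2 pole a set g(k) = (k - a)^2*f(k) = [23/12] / (k - a')^2.
Order-2 pole: residue = g'(a); g'((-5/24) + ((1/264)*sqrt(73007))*i) = -((72864/44049769)*sqrt(73007))*i, so the residue is -((72864/44049769)*sqrt(73007))*i.
List the singular points by increasing real part (a conjugate pair: the negative imaginary part first).


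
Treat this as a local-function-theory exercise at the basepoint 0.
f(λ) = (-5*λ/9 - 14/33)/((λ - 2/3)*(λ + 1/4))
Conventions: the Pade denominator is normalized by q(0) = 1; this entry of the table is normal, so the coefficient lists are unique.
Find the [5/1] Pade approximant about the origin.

Taylor coefficients needed (expand at 0): a_0 = 28/11, a_1 = -100/33, a_2 = 754/33, a_3 = -2485/33, a_4 = 21473/66, a_5 = -167005/132, a_6 = 1350377/264.
Write the denominator as Q(λ) = 1 + q1*λ. Requiring Q*f - P = O(λ^7) with deg P <= 5 kills the coefficients of λ^6..λ^6 in Q*f:
  λ^6: a_6 + q1*a_5 = 0, i.e. 1350377/264 + (-167005/132)*q1 = 0.
Solving this linear system: q1 = 1350377/334010.
The numerator is Q*f truncated at degree 5: P0 = a_0 = 28/11; P1 = a_1 + q1*a_0 = 40015334/5511165; P2 = a_2 + q1*a_1 = 3893528/367411; P3 = a_3 + q1*a_2 = 31361568/1837055; P4 = a_4 + q1*a_3 = 7680384/367411; P5 = a_5 + q1*a_4 = 92164608/1837055.

The Pade approximant has numerator coefficients [28/11, 40015334/5511165, 3893528/367411, 31361568/1837055, 7680384/367411, 92164608/1837055]; denominator coefficients [1, 1350377/334010].


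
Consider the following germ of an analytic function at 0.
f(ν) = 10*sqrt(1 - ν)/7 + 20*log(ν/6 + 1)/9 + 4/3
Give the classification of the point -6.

The point is a logarithmic branch point.

The term (20/9)*log(1 - ν/(-6)) has argument 1 - -6/(-6) = 0 at -6: a logarithmic (infinitely-sheeted) branch point; the remaining terms are analytic or single-valued there.


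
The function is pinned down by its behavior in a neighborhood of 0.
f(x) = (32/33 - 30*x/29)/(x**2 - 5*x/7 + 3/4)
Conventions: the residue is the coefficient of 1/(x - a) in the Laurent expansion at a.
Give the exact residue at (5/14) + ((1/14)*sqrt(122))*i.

The factor x**2 - 5*x/7 + 3/4 splits as (x - a)(x - a') with a = (5/14) + ((1/14)*sqrt(122))*i, a' = (5/14) - ((1/14)*sqrt(122))*i. At the order-1 pole a set g(x) = (x - a)*f(x) = [32/33 - 30*x/29] / (x - a').
Simple pole: residue = g(a) at a = (5/14) + ((1/14)*sqrt(122))*i, which is (-15/29) - ((4021/116754)*sqrt(122))*i.

The residue is (-15/29) - ((4021/116754)*sqrt(122))*i.


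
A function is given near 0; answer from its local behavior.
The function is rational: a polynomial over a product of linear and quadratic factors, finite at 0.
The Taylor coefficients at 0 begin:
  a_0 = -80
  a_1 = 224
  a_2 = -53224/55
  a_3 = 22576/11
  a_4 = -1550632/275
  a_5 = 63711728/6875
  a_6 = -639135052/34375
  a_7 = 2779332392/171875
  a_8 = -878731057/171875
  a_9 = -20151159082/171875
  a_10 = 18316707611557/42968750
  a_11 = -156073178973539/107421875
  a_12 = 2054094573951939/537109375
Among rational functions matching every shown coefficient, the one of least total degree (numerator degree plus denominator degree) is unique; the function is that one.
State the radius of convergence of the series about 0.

No rational of total degree below 11 reproduces all 13 coefficients; solving the [2/9] Pade equations on them gives f(z) = (-16*z**2/11 + 5*z/2 + 5/4)/((z + 5/8)**3*(z**2 - 2/5)**3), whose expansion matches every shown term.
Denominator factor (z**2 - 2/5)^3: discriminant 8/5, real irrational roots (1/5)*sqrt(10) and -(1/5)*sqrt(10); poles of order 3, moduli (1/5)*sqrt(10) and (1/5)*sqrt(10).
Denominator factor (z + 5/8)^3: pole of order 3 at -5/8, modulus 5/8.
The radius of convergence is the smallest modulus among the singular points: 5/8.

The radius of convergence is 5/8.


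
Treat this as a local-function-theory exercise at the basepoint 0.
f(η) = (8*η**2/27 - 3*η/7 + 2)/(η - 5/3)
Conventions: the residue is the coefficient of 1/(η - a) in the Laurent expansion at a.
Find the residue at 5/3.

The residue is 3587/1701.

At the order-1 pole 5/3 set g(η) = (η - (5/3))*f(η) = 8*η**2/27 - 3*η/7 + 2.
Simple pole: residue = g(a) at a = 5/3, which is 3587/1701.


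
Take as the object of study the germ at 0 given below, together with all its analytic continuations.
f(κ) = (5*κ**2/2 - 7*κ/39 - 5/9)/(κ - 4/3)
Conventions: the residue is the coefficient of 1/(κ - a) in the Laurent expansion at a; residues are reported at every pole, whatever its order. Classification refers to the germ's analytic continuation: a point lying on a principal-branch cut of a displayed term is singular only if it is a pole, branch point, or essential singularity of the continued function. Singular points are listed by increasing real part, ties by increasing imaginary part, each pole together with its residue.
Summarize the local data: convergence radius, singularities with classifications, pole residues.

Radius of convergence at 0: 4/3.
At 4/3: a pole of order 1; residue 427/117.

Denominator factor (κ - 4/3): pole of order 1 at 4/3, modulus 4/3.
The radius of convergence is the smallest modulus among the singular points: 4/3.
At the order-1 pole 4/3 set g(κ) = (κ - (4/3))*f(κ) = 5*κ**2/2 - 7*κ/39 - 5/9.
Simple pole: residue = g(a) at a = 4/3, which is 427/117.


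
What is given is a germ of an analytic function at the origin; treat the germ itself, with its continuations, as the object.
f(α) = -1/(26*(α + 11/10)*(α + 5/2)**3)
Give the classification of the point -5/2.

The point is a pole of order 3.

The denominator factor α + 5/2 vanishes at -5/2 and appears to the power 3; the numerator there equals -1/26, nonzero, and no other factor vanishes.
Hence a pole whose order is the multiplicity, 3.


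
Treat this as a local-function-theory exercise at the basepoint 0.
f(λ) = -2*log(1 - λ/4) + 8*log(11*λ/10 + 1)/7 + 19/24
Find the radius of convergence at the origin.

The radius of convergence is 10/11.

Branch term (8/7)*log(1 - λ/(-10/11)): its argument vanishes at λ = -10/11, a logarithmic branch point, modulus 10/11.
Branch term (-2)*log(1 - λ/(4)): its argument vanishes at λ = 4, a logarithmic branch point, modulus 4.
The radius of convergence is the smallest modulus among the singular points: 10/11.


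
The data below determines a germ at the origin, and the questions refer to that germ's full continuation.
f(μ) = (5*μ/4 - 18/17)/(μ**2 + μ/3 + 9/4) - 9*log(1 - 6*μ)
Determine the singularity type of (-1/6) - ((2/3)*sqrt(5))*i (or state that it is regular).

The point is a pole of order 1.

The denominator factor μ**2 + μ/3 + 9/4 vanishes at (-1/6) - ((2/3)*sqrt(5))*i and appears to the power 1; the numerator there equals (-517/408) - ((5/6)*sqrt(5))*i, nonzero, and no other factor vanishes.
The branch terms are analytic at this point.
Hence a pole whose order is the multiplicity, 1.


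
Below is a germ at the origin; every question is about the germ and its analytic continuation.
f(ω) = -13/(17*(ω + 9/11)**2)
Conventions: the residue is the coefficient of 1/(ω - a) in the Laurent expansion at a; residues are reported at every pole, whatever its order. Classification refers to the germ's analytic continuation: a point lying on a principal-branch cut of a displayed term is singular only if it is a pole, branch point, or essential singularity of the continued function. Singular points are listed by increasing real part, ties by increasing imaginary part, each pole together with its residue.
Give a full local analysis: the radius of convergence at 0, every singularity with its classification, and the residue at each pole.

Radius of convergence at 0: 9/11.
At -9/11: a pole of order 2; residue 0.

Denominator factor (ω + 9/11)^2: pole of order 2 at -9/11, modulus 9/11.
The radius of convergence is the smallest modulus among the singular points: 9/11.
At the order-2 pole -9/11 set g(ω) = (ω - (-9/11))^2*f(ω) = -13/17.
Order-2 pole: residue = g'(a); g'(-9/11) = 0, so the residue is 0.


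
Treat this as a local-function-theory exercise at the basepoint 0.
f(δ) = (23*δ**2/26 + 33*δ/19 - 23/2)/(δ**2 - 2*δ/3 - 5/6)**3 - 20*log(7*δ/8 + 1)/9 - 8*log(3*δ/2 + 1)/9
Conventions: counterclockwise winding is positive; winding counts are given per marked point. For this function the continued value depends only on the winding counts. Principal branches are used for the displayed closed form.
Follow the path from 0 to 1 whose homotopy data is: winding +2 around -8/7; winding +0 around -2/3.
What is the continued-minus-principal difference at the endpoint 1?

The rational part is single-valued and drops out of the difference; each branch term changes only by its own monodromy.
(-8/9)*log(1 - δ/(-2/3)): winding 0 around -2/3, so this term returns to its principal value, contribution 0.
(-20/9)*log(1 - δ/(-8/7)): each positive loop around -8/7 adds 2*pi*i to the log, so winding +2 contributes (-20/9)*(2)*2*pi*i = -(80/9)*pi*i.
Summing the contributions at δ = 1 gives -(80/9)*pi*i.

Continued minus principal equals -(80/9)*pi*i.


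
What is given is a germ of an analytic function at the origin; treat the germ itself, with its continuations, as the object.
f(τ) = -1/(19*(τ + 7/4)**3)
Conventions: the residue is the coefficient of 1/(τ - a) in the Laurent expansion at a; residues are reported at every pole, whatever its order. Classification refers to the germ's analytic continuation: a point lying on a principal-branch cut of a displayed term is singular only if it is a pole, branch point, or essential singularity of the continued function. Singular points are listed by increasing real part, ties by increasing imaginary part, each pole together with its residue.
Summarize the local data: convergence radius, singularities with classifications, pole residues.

Radius of convergence at 0: 7/4.
At -7/4: a pole of order 3; residue 0.

Denominator factor (τ + 7/4)^3: pole of order 3 at -7/4, modulus 7/4.
The radius of convergence is the smallest modulus among the singular points: 7/4.
At the order-3 pole -7/4 set g(τ) = (τ - (-7/4))^3*f(τ) = -1/19.
Order-3 pole: residue = g''(a)/2; g''(-7/4) = 0, so the residue is 0.


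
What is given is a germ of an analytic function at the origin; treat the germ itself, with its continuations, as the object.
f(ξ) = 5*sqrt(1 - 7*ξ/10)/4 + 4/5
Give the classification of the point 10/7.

The point is an algebraic (square-root) branch point.

The term (5/4)*sqrt(1 - ξ/(10/7)) has argument 1 - 10/7/(10/7) = 0 at 10/7: a square-root (algebraic, two-sheeted) branch point; the remaining terms are analytic or single-valued there.


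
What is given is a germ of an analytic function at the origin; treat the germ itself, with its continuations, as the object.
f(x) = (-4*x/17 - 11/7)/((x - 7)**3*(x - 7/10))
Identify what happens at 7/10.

The point is a pole of order 1.

The denominator factor x - 7/10 vanishes at 7/10 and appears to the power 1; the numerator there equals -1033/595, nonzero, and no other factor vanishes.
Hence a pole whose order is the multiplicity, 1.


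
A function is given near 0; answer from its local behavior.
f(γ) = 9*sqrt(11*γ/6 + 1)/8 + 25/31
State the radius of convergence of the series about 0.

Branch term (9/8)*sqrt(1 - γ/(-6/11)): its argument vanishes at γ = -6/11, a square-root branch point, modulus 6/11.
The radius of convergence is the smallest modulus among the singular points: 6/11.

The radius of convergence is 6/11.


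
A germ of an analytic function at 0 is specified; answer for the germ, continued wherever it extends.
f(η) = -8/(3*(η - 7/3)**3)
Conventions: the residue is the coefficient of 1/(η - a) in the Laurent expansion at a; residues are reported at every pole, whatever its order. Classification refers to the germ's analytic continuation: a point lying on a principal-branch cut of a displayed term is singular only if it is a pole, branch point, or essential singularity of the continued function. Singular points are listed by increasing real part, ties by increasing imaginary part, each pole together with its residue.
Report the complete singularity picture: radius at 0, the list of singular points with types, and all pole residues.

Radius of convergence at 0: 7/3.
At 7/3: a pole of order 3; residue 0.

Denominator factor (η - 7/3)^3: pole of order 3 at 7/3, modulus 7/3.
The radius of convergence is the smallest modulus among the singular points: 7/3.
At the order-3 pole 7/3 set g(η) = (η - (7/3))^3*f(η) = -8/3.
Order-3 pole: residue = g''(a)/2; g''(7/3) = 0, so the residue is 0.


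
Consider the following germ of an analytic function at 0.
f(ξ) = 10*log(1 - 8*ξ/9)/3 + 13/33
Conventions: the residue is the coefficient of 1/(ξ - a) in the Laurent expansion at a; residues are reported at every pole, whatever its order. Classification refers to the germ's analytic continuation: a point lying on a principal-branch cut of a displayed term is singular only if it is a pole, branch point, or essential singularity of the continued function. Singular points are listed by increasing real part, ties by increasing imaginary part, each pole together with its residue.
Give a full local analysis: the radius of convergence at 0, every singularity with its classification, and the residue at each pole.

Branch term (10/3)*log(1 - ξ/(9/8)): its argument vanishes at ξ = 9/8, a logarithmic branch point, modulus 9/8.
The radius of convergence is the smallest modulus among the singular points: 9/8.

Radius of convergence at 0: 9/8.
At 9/8: a logarithmic branch point.


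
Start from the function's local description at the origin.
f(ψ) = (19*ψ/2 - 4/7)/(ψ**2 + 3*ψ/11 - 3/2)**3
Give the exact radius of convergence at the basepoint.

Denominator factor (ψ**2 + 3*ψ/11 - 3/2)^3: discriminant 735/121, real irrational roots -3/22 + (7/22)*sqrt(15) and -3/22 - (7/22)*sqrt(15); poles of order 3, moduli -3/22 + (7/22)*sqrt(15) and 3/22 + (7/22)*sqrt(15).
The radius of convergence is the smallest modulus among the singular points: -3/22 + (7/22)*sqrt(15).

The radius of convergence is -3/22 + (7/22)*sqrt(15).


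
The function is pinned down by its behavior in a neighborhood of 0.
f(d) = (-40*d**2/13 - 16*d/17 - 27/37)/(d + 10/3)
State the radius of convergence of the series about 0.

The radius of convergence is 10/3.

Denominator factor (d + 10/3): pole of order 1 at -10/3, modulus 10/3.
The radius of convergence is the smallest modulus among the singular points: 10/3.


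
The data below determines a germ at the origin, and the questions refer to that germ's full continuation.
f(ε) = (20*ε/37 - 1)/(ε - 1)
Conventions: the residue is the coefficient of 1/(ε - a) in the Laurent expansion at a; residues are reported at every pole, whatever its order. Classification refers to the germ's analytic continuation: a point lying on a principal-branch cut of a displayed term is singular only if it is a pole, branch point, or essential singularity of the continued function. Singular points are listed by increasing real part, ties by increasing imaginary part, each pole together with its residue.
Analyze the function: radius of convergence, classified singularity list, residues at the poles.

Radius of convergence at 0: 1.
At 1: a pole of order 1; residue -17/37.

Denominator factor (ε - 1): pole of order 1 at 1, modulus 1.
The radius of convergence is the smallest modulus among the singular points: 1.
At the order-1 pole 1 set g(ε) = (ε - (1))*f(ε) = 20*ε/37 - 1.
Simple pole: residue = g(a) at a = 1, which is -17/37.


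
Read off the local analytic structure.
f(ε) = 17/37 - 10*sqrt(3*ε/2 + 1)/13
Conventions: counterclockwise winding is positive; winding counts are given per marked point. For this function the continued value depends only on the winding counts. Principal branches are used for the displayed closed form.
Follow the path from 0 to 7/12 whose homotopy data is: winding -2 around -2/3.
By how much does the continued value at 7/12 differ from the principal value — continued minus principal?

Continued minus principal equals 0.

The rational part is single-valued and drops out of the difference; each branch term changes only by its own monodromy.
(-10/13)*sqrt(1 - ε/(-2/3)): winding -2 is even, the square root returns to the same sheet, contribution 0.
Summing the contributions at ε = 7/12 gives 0.


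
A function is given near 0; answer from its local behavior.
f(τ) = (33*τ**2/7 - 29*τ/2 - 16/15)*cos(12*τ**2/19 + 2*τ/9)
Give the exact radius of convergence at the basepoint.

The radius of convergence is infinite.

The factor cos(12*τ**2/19 + 2*τ/9) is entire and contributes no finite singular point.
The polynomial part has no poles.
No finite singular points: the Taylor series at 0 converges everywhere.


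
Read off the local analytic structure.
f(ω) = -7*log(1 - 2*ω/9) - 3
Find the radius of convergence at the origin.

The radius of convergence is 9/2.

Branch term (-7)*log(1 - ω/(9/2)): its argument vanishes at ω = 9/2, a logarithmic branch point, modulus 9/2.
The radius of convergence is the smallest modulus among the singular points: 9/2.


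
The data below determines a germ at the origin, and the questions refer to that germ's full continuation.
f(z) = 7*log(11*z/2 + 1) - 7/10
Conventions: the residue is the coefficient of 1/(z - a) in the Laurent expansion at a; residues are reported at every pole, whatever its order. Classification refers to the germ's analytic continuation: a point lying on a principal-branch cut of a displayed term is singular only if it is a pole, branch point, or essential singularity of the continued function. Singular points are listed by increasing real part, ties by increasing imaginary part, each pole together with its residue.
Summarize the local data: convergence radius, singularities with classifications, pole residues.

Radius of convergence at 0: 2/11.
At -2/11: a logarithmic branch point.

Branch term (7)*log(1 - z/(-2/11)): its argument vanishes at z = -2/11, a logarithmic branch point, modulus 2/11.
The radius of convergence is the smallest modulus among the singular points: 2/11.


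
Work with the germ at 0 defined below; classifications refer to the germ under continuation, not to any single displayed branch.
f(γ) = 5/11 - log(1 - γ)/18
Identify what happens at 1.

The term (-1/18)*log(1 - γ/(1)) has argument 1 - 1/(1) = 0 at 1: a logarithmic (infinitely-sheeted) branch point; the remaining terms are analytic or single-valued there.

The point is a logarithmic branch point.


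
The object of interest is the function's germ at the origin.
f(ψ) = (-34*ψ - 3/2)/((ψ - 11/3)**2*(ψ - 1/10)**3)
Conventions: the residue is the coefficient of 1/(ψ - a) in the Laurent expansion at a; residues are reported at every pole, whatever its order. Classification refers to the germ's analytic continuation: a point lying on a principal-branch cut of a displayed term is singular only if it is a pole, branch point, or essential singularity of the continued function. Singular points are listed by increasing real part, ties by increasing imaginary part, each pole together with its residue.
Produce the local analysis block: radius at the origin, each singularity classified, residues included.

Radius of convergence at 0: 1/10.
At 1/10: a pole of order 3; residue -208359000/131079601.
At 11/3: a pole of order 2; residue 208359000/131079601.

Denominator factor (ψ - 11/3)^2: pole of order 2 at 11/3, modulus 11/3.
Denominator factor (ψ - 1/10)^3: pole of order 3 at 1/10, modulus 1/10.
The radius of convergence is the smallest modulus among the singular points: 1/10.
At the order-3 pole 1/10 set g(ψ) = (ψ - (1/10))^3*f(ψ) = (-34*ψ - 3/2)/(ψ - 11/3)**2.
Order-3 pole: residue = g''(a)/2; g''(1/10) = -416718000/131079601, so the residue is -208359000/131079601.
At the order-2 pole 11/3 set g(ψ) = (ψ - (11/3))^2*f(ψ) = (-34*ψ - 3/2)/(ψ - 1/10)**3.
Order-2 pole: residue = g'(a); g'(11/3) = 208359000/131079601, so the residue is 208359000/131079601.
List the singular points by increasing real part (a conjugate pair: the negative imaginary part first).


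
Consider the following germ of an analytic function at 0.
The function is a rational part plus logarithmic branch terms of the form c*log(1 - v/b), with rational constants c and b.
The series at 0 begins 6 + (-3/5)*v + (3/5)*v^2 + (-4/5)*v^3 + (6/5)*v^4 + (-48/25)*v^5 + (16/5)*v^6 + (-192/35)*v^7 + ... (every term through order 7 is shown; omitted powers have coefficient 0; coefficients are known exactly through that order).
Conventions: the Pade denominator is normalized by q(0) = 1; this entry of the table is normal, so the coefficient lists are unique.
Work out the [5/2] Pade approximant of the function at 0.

The Pade approximant has numerator coefficients [6, 579/35, 361/35, -8/35, 2/35, -8/525]; denominator coefficients [1, 20/7, 40/21].

Taylor coefficients needed (read off): a_0 = 6, a_1 = -3/5, a_2 = 3/5, a_3 = -4/5, a_4 = 6/5, a_5 = -48/25, a_6 = 16/5, a_7 = -192/35.
Write the denominator as Q(v) = 1 + q1*v + q2*v^2. Requiring Q*f - P = O(v^8) with deg P <= 5 kills the coefficients of v^6..v^7 in Q*f:
  v^6: a_6 + q1*a_5 + q2*a_4 = 0, i.e. 16/5 + (-48/25)*q1 + (6/5)*q2 = 0.
  v^7: a_7 + q1*a_6 + q2*a_5 = 0, i.e. -192/35 + (16/5)*q1 + (-48/25)*q2 = 0.
Solving this linear system: q1 = 20/7, q2 = 40/21.
The numerator is Q*f truncated at degree 5: P0 = a_0 = 6; P1 = a_1 + q1*a_0 = 579/35; P2 = a_2 + q1*a_1 + q2*a_0 = 361/35; P3 = a_3 + q1*a_2 + q2*a_1 = -8/35; P4 = a_4 + q1*a_3 + q2*a_2 = 2/35; P5 = a_5 + q1*a_4 + q2*a_3 = -8/525.


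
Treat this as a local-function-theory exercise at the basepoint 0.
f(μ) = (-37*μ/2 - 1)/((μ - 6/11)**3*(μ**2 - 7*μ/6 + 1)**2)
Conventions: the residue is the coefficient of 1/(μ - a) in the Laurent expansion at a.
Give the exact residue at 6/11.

The residue is 3246627109/49152000.

At the order-3 pole 6/11 set g(μ) = (μ - (6/11))^3*f(μ) = (-37*μ/2 - 1)/(μ**2 - 7*μ/6 + 1)**2.
Order-3 pole: residue = g''(a)/2; g''(6/11) = 3246627109/24576000, so the residue is 3246627109/49152000.


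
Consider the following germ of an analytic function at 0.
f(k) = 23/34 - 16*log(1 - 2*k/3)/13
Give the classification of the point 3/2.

The term (-16/13)*log(1 - k/(3/2)) has argument 1 - 3/2/(3/2) = 0 at 3/2: a logarithmic (infinitely-sheeted) branch point; the remaining terms are analytic or single-valued there.

The point is a logarithmic branch point.


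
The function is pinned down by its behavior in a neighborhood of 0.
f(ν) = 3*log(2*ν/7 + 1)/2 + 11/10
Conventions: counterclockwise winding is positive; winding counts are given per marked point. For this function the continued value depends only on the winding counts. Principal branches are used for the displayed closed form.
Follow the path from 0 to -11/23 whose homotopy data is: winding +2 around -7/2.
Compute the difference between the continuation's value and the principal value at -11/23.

The rational part is single-valued and drops out of the difference; each branch term changes only by its own monodromy.
(3/2)*log(1 - ν/(-7/2)): each positive loop around -7/2 adds 2*pi*i to the log, so winding +2 contributes (3/2)*(2)*2*pi*i = (6)*pi*i.
Summing the contributions at ν = -11/23 gives (6)*pi*i.

Continued minus principal equals (6)*pi*i.


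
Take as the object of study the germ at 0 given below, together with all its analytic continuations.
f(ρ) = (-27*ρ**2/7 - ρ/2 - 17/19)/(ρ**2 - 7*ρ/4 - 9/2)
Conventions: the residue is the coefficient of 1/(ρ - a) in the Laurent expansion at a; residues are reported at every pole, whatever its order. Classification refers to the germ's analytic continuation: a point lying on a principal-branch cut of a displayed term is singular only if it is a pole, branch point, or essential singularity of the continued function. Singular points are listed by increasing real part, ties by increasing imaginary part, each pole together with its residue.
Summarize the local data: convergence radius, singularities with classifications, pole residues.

Radius of convergence at 0: -7/8 + (1/8)*sqrt(337).
At 7/8 - (1/8)*sqrt(337): a pole of order 1; residue -29/8 + (104679/358568)*sqrt(337).
At 7/8 + (1/8)*sqrt(337): a pole of order 1; residue -29/8 - (104679/358568)*sqrt(337).

Denominator factor (ρ**2 - 7*ρ/4 - 9/2): discriminant 337/16, real irrational roots 7/8 + (1/8)*sqrt(337) and 7/8 - (1/8)*sqrt(337); poles of order 1, moduli 7/8 + (1/8)*sqrt(337) and -7/8 + (1/8)*sqrt(337).
The radius of convergence is the smallest modulus among the singular points: -7/8 + (1/8)*sqrt(337).
The factor ρ**2 - 7*ρ/4 - 9/2 splits as (ρ - a)(ρ - a') with a = 7/8 - (1/8)*sqrt(337), a' = 7/8 + (1/8)*sqrt(337). At the order-1 pole a set g(ρ) = (ρ - a)*f(ρ) = [-27*ρ**2/7 - ρ/2 - 17/19] / (ρ - a').
Simple pole: residue = g(a) at a = 7/8 - (1/8)*sqrt(337), which is -29/8 + (104679/358568)*sqrt(337).
The factor ρ**2 - 7*ρ/4 - 9/2 splits as (ρ - a)(ρ - a') with a = 7/8 + (1/8)*sqrt(337), a' = 7/8 - (1/8)*sqrt(337). At the order-1 pole a set g(ρ) = (ρ - a)*f(ρ) = [-27*ρ**2/7 - ρ/2 - 17/19] / (ρ - a').
Simple pole: residue = g(a) at a = 7/8 + (1/8)*sqrt(337), which is -29/8 - (104679/358568)*sqrt(337).
List the singular points by increasing real part (a conjugate pair: the negative imaginary part first).


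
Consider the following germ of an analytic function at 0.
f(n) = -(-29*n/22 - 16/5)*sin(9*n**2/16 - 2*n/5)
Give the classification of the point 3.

There is no denominator, hence no pole anywhere.
The factor -sin(9*n**2/16 - 2*n/5) is entire.
So the germ continues analytically to 3.

The point is a regular point.


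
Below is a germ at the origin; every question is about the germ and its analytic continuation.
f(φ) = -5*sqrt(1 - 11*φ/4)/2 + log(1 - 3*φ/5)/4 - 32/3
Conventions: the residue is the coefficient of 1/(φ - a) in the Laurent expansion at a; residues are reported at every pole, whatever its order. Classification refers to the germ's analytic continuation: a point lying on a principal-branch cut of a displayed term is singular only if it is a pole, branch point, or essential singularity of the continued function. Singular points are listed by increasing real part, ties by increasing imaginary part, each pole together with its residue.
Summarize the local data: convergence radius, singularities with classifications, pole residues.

Branch term (1/4)*log(1 - φ/(5/3)): its argument vanishes at φ = 5/3, a logarithmic branch point, modulus 5/3.
Branch term (-5/2)*sqrt(1 - φ/(4/11)): its argument vanishes at φ = 4/11, a square-root branch point, modulus 4/11.
The radius of convergence is the smallest modulus among the singular points: 4/11.
List the singular points by increasing real part (a conjugate pair: the negative imaginary part first).

Radius of convergence at 0: 4/11.
At 4/11: an algebraic (square-root) branch point.
At 5/3: a logarithmic branch point.


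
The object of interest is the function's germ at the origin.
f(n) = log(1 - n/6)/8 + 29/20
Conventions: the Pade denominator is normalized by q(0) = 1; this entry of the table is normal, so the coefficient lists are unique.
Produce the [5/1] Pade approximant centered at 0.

The Pade approximant has numerator coefficients [29/20, -2/9, 1/864, 1/20736, 1/373248, 1/7464960]; denominator coefficients [1, -5/36].

Taylor coefficients needed (expand at 0): a_0 = 29/20, a_1 = -1/48, a_2 = -1/576, a_3 = -1/5184, a_4 = -1/41472, a_5 = -1/311040, a_6 = -1/2239488.
Write the denominator as Q(n) = 1 + q1*n. Requiring Q*f - P = O(n^7) with deg P <= 5 kills the coefficients of n^6..n^6 in Q*f:
  n^6: a_6 + q1*a_5 = 0, i.e. -1/2239488 + (-1/311040)*q1 = 0.
Solving this linear system: q1 = -5/36.
The numerator is Q*f truncated at degree 5: P0 = a_0 = 29/20; P1 = a_1 + q1*a_0 = -2/9; P2 = a_2 + q1*a_1 = 1/864; P3 = a_3 + q1*a_2 = 1/20736; P4 = a_4 + q1*a_3 = 1/373248; P5 = a_5 + q1*a_4 = 1/7464960.


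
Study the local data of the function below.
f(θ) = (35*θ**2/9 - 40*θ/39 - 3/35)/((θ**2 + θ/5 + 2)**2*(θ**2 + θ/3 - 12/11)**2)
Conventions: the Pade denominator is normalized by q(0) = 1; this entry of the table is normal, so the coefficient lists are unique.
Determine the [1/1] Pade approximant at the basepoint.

The Pade approximant has numerator coefficients [-121/6720, -127618668661/455421657600]; denominator coefficients [1, 16607869/5213160].

Taylor coefficients needed (expand at 0): a_0 = -121/6720, a_1 = -194689/873600, a_2 = 2009552149/2830464000.
Write the denominator as Q(θ) = 1 + q1*θ. Requiring Q*f - P = O(θ^3) with deg P <= 1 kills the coefficients of θ^2..θ^2 in Q*f:
  θ^2: a_2 + q1*a_1 = 0, i.e. 2009552149/2830464000 + (-194689/873600)*q1 = 0.
Solving this linear system: q1 = 16607869/5213160.
The numerator is Q*f truncated at degree 1: P0 = a_0 = -121/6720; P1 = a_1 + q1*a_0 = -127618668661/455421657600.


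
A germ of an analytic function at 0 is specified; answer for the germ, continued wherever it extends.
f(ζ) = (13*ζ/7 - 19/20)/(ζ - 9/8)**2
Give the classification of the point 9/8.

The denominator factor ζ - 9/8 vanishes at 9/8 and appears to the power 2; the numerator there equals 319/280, nonzero, and no other factor vanishes.
Hence a pole whose order is the multiplicity, 2.

The point is a pole of order 2.


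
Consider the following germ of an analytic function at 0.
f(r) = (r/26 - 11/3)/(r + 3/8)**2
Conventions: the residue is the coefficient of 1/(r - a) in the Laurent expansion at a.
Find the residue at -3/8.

The residue is 1/26.

At the order-2 pole -3/8 set g(r) = (r - (-3/8))^2*f(r) = r/26 - 11/3.
Order-2 pole: residue = g'(a); g'(-3/8) = 1/26, so the residue is 1/26.


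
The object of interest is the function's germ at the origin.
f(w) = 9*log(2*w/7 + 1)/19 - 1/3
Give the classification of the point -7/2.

The term (9/19)*log(1 - w/(-7/2)) has argument 1 - -7/2/(-7/2) = 0 at -7/2: a logarithmic (infinitely-sheeted) branch point; the remaining terms are analytic or single-valued there.

The point is a logarithmic branch point.


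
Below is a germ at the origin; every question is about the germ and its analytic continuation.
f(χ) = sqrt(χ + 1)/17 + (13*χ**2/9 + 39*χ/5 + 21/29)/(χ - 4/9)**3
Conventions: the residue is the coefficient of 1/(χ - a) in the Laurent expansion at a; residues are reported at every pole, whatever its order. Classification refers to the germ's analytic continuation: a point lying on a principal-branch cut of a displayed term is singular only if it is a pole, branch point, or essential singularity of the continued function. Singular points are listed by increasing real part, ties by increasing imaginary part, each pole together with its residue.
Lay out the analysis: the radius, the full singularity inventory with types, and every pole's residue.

Radius of convergence at 0: 4/9.
At -1: an algebraic (square-root) branch point.
At 4/9: a pole of order 3; residue 13/9.

Denominator factor (χ - 4/9)^3: pole of order 3 at 4/9, modulus 4/9.
Branch term (1/17)*sqrt(1 - χ/(-1)): its argument vanishes at χ = -1, a square-root branch point, modulus 1.
The radius of convergence is the smallest modulus among the singular points: 4/9.
The branch term is analytic at 4/9 and contributes nothing to the residue; only the rational part matters.
At the order-3 pole 4/9 set g(χ) = (χ - (4/9))^3*(rational part) = 13*χ**2/9 + 39*χ/5 + 21/29.
Order-3 pole: residue = g''(a)/2; g''(4/9) = 26/9, so the residue is 13/9.
List the singular points by increasing real part (a conjugate pair: the negative imaginary part first).


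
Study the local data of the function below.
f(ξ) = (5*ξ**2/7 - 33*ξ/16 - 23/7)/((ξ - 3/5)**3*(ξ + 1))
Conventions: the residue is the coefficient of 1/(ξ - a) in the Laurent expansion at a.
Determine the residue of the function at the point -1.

At the order-1 pole -1 set g(ξ) = (ξ - (-1))*f(ξ) = (5*ξ**2/7 - 33*ξ/16 - 23/7)/(ξ - 3/5)**3.
Simple pole: residue = g(a) at a = -1, which is 7125/57344.

The residue is 7125/57344.


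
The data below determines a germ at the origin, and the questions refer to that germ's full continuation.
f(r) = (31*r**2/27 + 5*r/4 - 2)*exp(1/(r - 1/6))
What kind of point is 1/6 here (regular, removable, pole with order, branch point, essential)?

The point is an essential singularity.

The exponent 1/(r - (1/6)) has a pole at 1/6, so exp(1/(r - (1/6))) takes every nonzero value near it: an essential singularity (not a pole of any order).


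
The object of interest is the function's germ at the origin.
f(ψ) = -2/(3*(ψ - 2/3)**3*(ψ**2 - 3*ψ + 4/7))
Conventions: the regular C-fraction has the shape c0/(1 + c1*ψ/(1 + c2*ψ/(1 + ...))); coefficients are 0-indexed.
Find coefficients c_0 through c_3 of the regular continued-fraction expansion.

The regular C-fraction coefficients are [63/16, -39/4, 257/78, -18458/10023].

Taylor coefficients (expand at 0): a_0 = 63/16, a_1 = 2457/64, a_2 = 63441/256, a_3 = 1399545/1024.
c0 = a_0 = 63/16. Peel one level at a time: if S = 1 + c*ψ/S' with S'(0) = 1, then c is the ψ-coefficient of S and S' = c*ψ/(S - 1).
S_1 = c0/f = 1 + (-39/4)*ψ + (257/8)*ψ^2 + ...; c1 = -39/4.
S_2 = c1*ψ/(S_1 - 1) = 1 + (257/78)*ψ + (9229/1521)*ψ^2 + ...; c2 = 257/78.
S_3 = c2*ψ/(S_2 - 1) = 1 + (-18458/10023)*ψ + ...; c3 = -18458/10023.
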